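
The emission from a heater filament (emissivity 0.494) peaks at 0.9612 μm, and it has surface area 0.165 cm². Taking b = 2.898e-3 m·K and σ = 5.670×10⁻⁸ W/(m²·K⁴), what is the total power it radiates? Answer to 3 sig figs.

P ≈ 38.2 W

Wien's law: T = b/λ_max = 2.898×10⁻³/9.612×10⁻⁷ = 3014.98 K.
Area A = 0.165 cm² = 1.65×10⁻⁵ m².
Then P = εσAT⁴ = 0.494×5.670×10⁻⁸×1.65×10⁻⁵×(3014.98)⁴ = 38.2 W.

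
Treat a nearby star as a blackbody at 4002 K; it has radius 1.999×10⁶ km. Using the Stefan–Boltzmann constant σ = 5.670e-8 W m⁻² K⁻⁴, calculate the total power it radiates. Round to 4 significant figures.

P ≈ 7.303×10²⁶ W

Surface area A = 4πR² = 4π(1.999×10⁹ m)² = 5.02152×10¹⁹ m².
P = σAT⁴ = 5.670×10⁻⁸ × 5.02152×10¹⁹ × (4002)⁴ = 7.303×10²⁶ W.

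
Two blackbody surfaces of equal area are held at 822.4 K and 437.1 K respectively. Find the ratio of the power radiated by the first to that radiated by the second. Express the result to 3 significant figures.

With equal areas, P₁/P₂ = (T₁/T₂)⁴ = (822.4/437.1)⁴ = 12.5.

P₁/P₂ ≈ 12.5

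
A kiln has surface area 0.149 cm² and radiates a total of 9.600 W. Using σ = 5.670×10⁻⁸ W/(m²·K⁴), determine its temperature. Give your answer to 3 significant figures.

Area A = 0.149 cm² = 1.49×10⁻⁵ m².
P = σAT⁴ ⇒ T = (P/(σA))^(1/4) = (9.600/(5.670×10⁻⁸×1.49×10⁻⁵))^(1/4) = 1.84×10³ K.

T ≈ 1.84×10³ K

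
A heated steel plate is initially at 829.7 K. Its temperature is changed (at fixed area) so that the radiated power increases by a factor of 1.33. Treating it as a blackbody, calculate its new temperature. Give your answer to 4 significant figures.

T₂ ≈ 891.0 K

P ∝ T⁴, so T₂/T₁ = (P₂/P₁)^(1/4) = (1.33)^(1/4) = 1.07390.
T₂ = 829.7 × 1.07390 = 891.0 K.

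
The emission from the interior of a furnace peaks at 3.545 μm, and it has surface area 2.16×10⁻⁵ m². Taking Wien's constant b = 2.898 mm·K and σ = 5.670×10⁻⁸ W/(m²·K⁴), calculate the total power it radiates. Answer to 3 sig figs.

P ≈ 0.547 W

Wien's law: T = b/λ_max = 2.898×10⁻³/3.545×10⁻⁶ = 817.489 K.
Area A = 2.16×10⁻⁵ m².
Then P = σAT⁴ = 5.670×10⁻⁸×2.16×10⁻⁵×(817.489)⁴ = 0.547 W.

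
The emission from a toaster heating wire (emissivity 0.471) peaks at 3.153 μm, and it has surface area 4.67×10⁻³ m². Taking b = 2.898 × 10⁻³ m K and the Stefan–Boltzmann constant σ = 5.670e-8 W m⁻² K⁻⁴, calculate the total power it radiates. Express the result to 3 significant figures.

P ≈ 89.0 W

Wien's law: T = b/λ_max = 2.898×10⁻³/3.153×10⁻⁶ = 919.125 K.
Area A = 4.67×10⁻³ m².
Then P = εσAT⁴ = 0.471×5.670×10⁻⁸×4.67×10⁻³×(919.125)⁴ = 89.0 W.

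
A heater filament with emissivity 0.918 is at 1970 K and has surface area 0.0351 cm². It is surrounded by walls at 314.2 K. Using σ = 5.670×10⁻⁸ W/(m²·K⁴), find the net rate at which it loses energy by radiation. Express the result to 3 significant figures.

Area A = 0.0351 cm² = 3.51×10⁻⁶ m².
Net radiated power P_net = εσA(T⁴ − T₀⁴) = 0.918×5.670×10⁻⁸×3.51×10⁻⁶×(1970⁴ − 314.2⁴).
T⁴ − T₀⁴ = 1.50614×10¹³ − 9.74596×10⁹ = 1.50517×10¹³ K⁴, so P_net = 2.75 W.

Net loss ≈ 2.75 W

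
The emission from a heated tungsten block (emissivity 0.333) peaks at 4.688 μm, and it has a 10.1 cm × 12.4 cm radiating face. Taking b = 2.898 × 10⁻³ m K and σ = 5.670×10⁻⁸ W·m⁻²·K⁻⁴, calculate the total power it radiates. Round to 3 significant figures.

Wien's law: T = b/λ_max = 2.898×10⁻³/4.688×10⁻⁶ = 618.174 K.
Area A = 0.101 × 0.124 = 0.012524 m².
Then P = εσAT⁴ = 0.333×5.670×10⁻⁸×0.012524×(618.174)⁴ = 34.5 W.

P ≈ 34.5 W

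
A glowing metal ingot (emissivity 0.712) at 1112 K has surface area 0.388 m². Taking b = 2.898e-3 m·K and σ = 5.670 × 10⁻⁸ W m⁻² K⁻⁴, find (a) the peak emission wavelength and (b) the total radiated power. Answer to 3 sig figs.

(a) λ_max = b/T = 2.898×10⁻³/1112 = 2.606×10⁻⁶ m = 2.61×10³ nm.
Area A = 0.388 m².
(b) P = εσAT⁴ = 0.712×5.670×10⁻⁸×0.388×(1112)⁴ = 2.40×10⁴ W.

λ_max ≈ 2.61×10³ nm; P ≈ 2.40×10⁴ W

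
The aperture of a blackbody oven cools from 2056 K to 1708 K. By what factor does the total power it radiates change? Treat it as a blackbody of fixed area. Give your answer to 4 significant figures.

P ∝ T⁴, so P₂/P₁ = (T₂/T₁)⁴ = (1708/2056)⁴ = (0.830739)⁴ = 0.4763.

P₂/P₁ ≈ 0.4763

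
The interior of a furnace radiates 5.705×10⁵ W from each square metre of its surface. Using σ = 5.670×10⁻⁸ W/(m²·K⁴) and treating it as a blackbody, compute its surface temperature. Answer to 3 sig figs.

I = σT⁴, so T = (I/σ)^(1/4) = (5.705×10⁵/(5.670×10⁻⁸))^(1/4) = 1.78×10³ K.

T ≈ 1.78×10³ K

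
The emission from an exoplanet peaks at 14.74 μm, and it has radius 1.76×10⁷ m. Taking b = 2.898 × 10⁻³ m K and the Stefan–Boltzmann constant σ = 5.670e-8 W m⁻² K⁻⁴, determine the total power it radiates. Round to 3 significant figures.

P ≈ 3.30×10¹⁷ W

Wien's law: T = b/λ_max = 2.898×10⁻³/1.474×10⁻⁵ = 196.608 K.
Surface area A = 4πR² = 4π(1.76×10⁷ m)² = 3.89256×10¹⁵ m².
Then P = σAT⁴ = 5.670×10⁻⁸×3.89256×10¹⁵×(196.608)⁴ = 3.30×10¹⁷ W.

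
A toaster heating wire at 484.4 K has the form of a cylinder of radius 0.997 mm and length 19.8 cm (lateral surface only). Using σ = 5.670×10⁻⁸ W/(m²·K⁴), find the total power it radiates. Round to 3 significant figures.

P ≈ 3.87 W

Lateral area A = 2πrL = 2π×9.97×10⁻⁴×0.198 = 1.24034×10⁻³ m².
P = σAT⁴ = 5.670×10⁻⁸ × 1.24034×10⁻³ × (484.4)⁴ = 3.87 W.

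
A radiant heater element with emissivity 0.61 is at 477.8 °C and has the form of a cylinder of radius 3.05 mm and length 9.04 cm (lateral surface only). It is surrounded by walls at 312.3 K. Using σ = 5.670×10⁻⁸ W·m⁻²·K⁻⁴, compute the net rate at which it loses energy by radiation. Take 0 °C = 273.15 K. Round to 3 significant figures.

Net loss ≈ 18.5 W

T = 477.8 °C + 273.15 = 750.95 K.
Lateral area A = 2πrL = 2π×3.05×10⁻³×0.0904 = 1.73240×10⁻³ m².
Net radiated power P_net = εσA(T⁴ − T₀⁴) = 0.61×5.670×10⁻⁸×1.73240×10⁻³×(750.95⁴ − 312.3⁴).
T⁴ − T₀⁴ = 3.18012×10¹¹ − 9.51235×10⁹ = 3.08500×10¹¹ K⁴, so P_net = 18.5 W.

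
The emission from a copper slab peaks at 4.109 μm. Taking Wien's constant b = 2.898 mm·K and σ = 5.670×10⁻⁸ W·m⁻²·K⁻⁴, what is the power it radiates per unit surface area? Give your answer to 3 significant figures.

I ≈ 1.40×10⁴ W/m²

Wien's law: T = b/λ_max = 2.898×10⁻³/4.109×10⁻⁶ = 705.281 K.
Then I = σT⁴ = 5.670×10⁻⁸×(705.281)⁴ = 1.40×10⁴ W/m².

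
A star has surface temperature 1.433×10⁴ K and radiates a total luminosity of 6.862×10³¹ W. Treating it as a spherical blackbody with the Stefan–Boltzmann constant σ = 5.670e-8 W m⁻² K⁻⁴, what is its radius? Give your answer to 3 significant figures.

R ≈ 4.78×10¹⁰ m

L = 4πR²σT⁴ ⇒ R = √(L/(4πσT⁴)).
σT⁴ = 2.39094×10⁹ W/m², so R = √(6.862×10³¹/(4π×2.39094×10⁹)) = 4.78×10¹⁰ m.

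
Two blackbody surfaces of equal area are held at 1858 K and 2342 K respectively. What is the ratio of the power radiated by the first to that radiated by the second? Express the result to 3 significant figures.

With equal areas, P₁/P₂ = (T₁/T₂)⁴ = (1858/2342)⁴ = 0.396.

P₁/P₂ ≈ 0.396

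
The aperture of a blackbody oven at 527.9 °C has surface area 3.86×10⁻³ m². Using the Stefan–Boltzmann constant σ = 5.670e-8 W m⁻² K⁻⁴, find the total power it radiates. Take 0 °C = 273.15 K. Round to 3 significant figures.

P ≈ 90.1 W

T = 527.9 °C + 273.15 = 801.05 K.
Area A = 3.86×10⁻³ m².
P = σAT⁴ = 5.670×10⁻⁸ × 3.86×10⁻³ × (801.05)⁴ = 90.1 W.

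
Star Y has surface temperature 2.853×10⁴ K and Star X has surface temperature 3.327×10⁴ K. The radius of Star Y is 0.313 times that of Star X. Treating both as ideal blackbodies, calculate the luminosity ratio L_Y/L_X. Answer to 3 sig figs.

L ∝ R²T⁴, so L_Y/L_X = (R_Y/R_X)²(T_Y/T_X)⁴ = (0.313)² × (2.853×10⁴/3.327×10⁴)⁴ = 0.097969 × 0.540749 = 0.0530.

L_Y/L_X ≈ 0.0530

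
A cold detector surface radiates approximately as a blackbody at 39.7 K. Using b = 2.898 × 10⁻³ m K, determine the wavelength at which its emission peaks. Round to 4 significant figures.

Wien's displacement law: λ_max = b/T = (2.898×10⁻³ m·K)/(39.7 K) = 7.2997×10⁻⁵ m.
That is 73.00 μm, in the infrared range.

λ_max ≈ 73.00 μm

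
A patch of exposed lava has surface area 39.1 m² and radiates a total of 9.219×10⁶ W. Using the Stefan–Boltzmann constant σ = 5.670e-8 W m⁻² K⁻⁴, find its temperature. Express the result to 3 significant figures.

T ≈ 1.43×10³ K

Area A = 39.1 m².
P = σAT⁴ ⇒ T = (P/(σA))^(1/4) = (9.219×10⁶/(5.670×10⁻⁸×39.1))^(1/4) = 1.43×10³ K.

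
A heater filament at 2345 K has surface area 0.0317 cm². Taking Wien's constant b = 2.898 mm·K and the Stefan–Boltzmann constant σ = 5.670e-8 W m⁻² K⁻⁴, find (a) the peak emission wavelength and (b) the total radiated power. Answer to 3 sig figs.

λ_max ≈ 1.24 μm; P ≈ 5.44 W

(a) λ_max = b/T = 2.898×10⁻³/2345 = 1.236×10⁻⁶ m = 1.24 μm.
Area A = 0.0317 cm² = 3.17×10⁻⁶ m².
(b) P = σAT⁴ = 5.670×10⁻⁸×3.17×10⁻⁶×(2345)⁴ = 5.44 W.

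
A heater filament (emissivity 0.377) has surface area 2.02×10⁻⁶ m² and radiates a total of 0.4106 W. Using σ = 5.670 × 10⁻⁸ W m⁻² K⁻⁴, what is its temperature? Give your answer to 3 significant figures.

T ≈ 1.76×10³ K

Area A = 2.02×10⁻⁶ m².
P = εσAT⁴ ⇒ T = (P/(εσA))^(1/4) = (0.4106/(0.377×5.670×10⁻⁸×2.02×10⁻⁶))^(1/4) = 1.76×10³ K.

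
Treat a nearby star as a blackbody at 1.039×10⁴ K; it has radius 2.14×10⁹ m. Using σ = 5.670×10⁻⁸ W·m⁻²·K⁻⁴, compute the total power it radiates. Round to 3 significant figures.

Surface area A = 4πR² = 4π(2.14×10⁹ m)² = 5.75490×10¹⁹ m².
P = σAT⁴ = 5.670×10⁻⁸ × 5.75490×10¹⁹ × (1.039×10⁴)⁴ = 3.80×10²⁸ W.

P ≈ 3.80×10²⁸ W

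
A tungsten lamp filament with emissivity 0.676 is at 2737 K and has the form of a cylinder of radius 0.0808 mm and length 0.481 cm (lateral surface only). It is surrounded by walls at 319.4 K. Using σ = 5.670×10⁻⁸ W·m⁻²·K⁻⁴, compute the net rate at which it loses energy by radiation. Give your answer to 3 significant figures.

Lateral area A = 2πrL = 2π×8.08×10⁻⁵×4.81×10⁻³ = 2.44195×10⁻⁶ m².
Net radiated power P_net = εσA(T⁴ − T₀⁴) = 0.676×5.670×10⁻⁸×2.44195×10⁻⁶×(2737⁴ − 319.4⁴).
T⁴ − T₀⁴ = 5.61176×10¹³ − 1.04073×10¹⁰ = 5.61072×10¹³ K⁴, so P_net = 5.25 W.

Net loss ≈ 5.25 W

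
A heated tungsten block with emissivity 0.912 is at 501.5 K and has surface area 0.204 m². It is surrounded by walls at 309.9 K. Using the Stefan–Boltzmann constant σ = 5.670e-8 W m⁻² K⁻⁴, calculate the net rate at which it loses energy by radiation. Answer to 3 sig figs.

Net loss ≈ 570 W

Area A = 0.204 m².
Net radiated power P_net = εσA(T⁴ − T₀⁴) = 0.912×5.670×10⁻⁸×0.204×(501.5⁴ − 309.9⁴).
T⁴ − T₀⁴ = 6.32534×10¹⁰ − 9.22330×10⁹ = 5.40301×10¹⁰ K⁴, so P_net = 570 W.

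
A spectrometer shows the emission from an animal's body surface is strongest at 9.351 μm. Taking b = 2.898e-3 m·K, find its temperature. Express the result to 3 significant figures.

Wien's law gives T = b/λ_max = (2.898×10⁻³ m·K)/(9.351×10⁻⁶ m) = 310 K.

T ≈ 310 K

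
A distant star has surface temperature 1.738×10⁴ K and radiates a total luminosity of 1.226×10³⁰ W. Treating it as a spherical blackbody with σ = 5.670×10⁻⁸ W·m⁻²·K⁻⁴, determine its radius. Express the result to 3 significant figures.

R ≈ 4.34×10⁹ m

L = 4πR²σT⁴ ⇒ R = √(L/(4πσT⁴)).
σT⁴ = 5.17347×10⁹ W/m², so R = √(1.226×10³⁰/(4π×5.17347×10⁹)) = 4.34×10⁹ m.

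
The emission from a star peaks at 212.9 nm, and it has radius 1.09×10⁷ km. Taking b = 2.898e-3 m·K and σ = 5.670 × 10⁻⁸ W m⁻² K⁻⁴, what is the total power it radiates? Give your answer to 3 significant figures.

Wien's law: T = b/λ_max = 2.898×10⁻³/2.129×10⁻⁷ = 13612.0 K.
Surface area A = 4πR² = 4π(1.09×10¹⁰ m)² = 1.49301×10²¹ m².
Then P = σAT⁴ = 5.670×10⁻⁸×1.49301×10²¹×(13612.0)⁴ = 2.91×10³⁰ W.

P ≈ 2.91×10³⁰ W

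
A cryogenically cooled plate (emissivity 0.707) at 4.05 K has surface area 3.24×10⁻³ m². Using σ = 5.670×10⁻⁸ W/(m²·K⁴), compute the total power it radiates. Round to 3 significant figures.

P ≈ 3.49×10⁻⁸ W

Area A = 3.24×10⁻³ m².
P = εσAT⁴ = 0.707 × 5.670×10⁻⁸ × 3.24×10⁻³ × (4.05)⁴ = 3.49×10⁻⁸ W.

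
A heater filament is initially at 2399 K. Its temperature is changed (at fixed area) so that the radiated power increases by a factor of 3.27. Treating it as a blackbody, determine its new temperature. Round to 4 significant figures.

P ∝ T⁴, so T₂/T₁ = (P₂/P₁)^(1/4) = (3.27)^(1/4) = 1.34474.
T₂ = 2399 × 1.34474 = 3226 K.

T₂ ≈ 3226 K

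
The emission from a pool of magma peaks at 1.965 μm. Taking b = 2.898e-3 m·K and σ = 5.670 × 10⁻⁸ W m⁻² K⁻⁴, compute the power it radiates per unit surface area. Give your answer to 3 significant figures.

I ≈ 2.68×10⁵ W/m²

Wien's law: T = b/λ_max = 2.898×10⁻³/1.965×10⁻⁶ = 1474.81 K.
Then I = σT⁴ = 5.670×10⁻⁸×(1474.81)⁴ = 2.68×10⁵ W/m².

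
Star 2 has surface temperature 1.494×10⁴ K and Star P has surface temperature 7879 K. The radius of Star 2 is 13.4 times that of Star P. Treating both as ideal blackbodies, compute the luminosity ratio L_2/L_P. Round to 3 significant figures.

L ∝ R²T⁴, so L_2/L_P = (R_2/R_P)²(T_2/T_P)⁴ = (13.4)² × (1.494×10⁴/7879)⁴ = 179.56 × 12.9276 = 2.32×10³.

L_2/L_P ≈ 2.32×10³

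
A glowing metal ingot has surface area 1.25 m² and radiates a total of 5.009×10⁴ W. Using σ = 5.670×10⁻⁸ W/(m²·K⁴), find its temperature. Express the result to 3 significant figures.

Area A = 1.25 m².
P = σAT⁴ ⇒ T = (P/(σA))^(1/4) = (5.009×10⁴/(5.670×10⁻⁸×1.25))^(1/4) = 917 K.

T ≈ 917 K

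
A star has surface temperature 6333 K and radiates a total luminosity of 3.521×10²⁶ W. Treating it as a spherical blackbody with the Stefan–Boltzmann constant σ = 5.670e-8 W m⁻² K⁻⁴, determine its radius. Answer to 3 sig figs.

L = 4πR²σT⁴ ⇒ R = √(L/(4πσT⁴)).
σT⁴ = 9.12055×10⁷ W/m², so R = √(3.521×10²⁶/(4π×9.12055×10⁷)) = 5.54×10⁸ m.

R ≈ 5.54×10⁸ m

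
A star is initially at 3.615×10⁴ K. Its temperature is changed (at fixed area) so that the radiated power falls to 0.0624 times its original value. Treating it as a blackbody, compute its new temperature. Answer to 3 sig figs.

P ∝ T⁴, so T₂/T₁ = (P₂/P₁)^(1/4) = (0.0624)^(1/4) = 0.499800.
T₂ = 3.615×10⁴ × 0.499800 = 1.81×10⁴ K.

T₂ ≈ 1.81×10⁴ K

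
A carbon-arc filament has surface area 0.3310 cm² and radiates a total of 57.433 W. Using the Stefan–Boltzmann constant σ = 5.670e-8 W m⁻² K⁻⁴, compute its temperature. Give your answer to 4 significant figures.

Area A = 0.3310 cm² = 3.310×10⁻⁵ m².
P = σAT⁴ ⇒ T = (P/(σA))^(1/4) = (57.433/(5.670×10⁻⁸×3.310×10⁻⁵))^(1/4) = 2352 K.

T ≈ 2352 K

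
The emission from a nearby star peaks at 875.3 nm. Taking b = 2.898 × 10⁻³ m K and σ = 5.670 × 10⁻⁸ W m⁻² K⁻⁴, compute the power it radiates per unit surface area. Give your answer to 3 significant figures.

I ≈ 6.81×10⁶ W/m²

Wien's law: T = b/λ_max = 2.898×10⁻³/8.753×10⁻⁷ = 3310.86 K.
Then I = σT⁴ = 5.670×10⁻⁸×(3310.86)⁴ = 6.81×10⁶ W/m².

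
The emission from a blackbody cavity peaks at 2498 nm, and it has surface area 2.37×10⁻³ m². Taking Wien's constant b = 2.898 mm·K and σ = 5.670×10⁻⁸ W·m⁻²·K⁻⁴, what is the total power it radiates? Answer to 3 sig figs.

Wien's law: T = b/λ_max = 2.898×10⁻³/2.498×10⁻⁶ = 1160.13 K.
Area A = 2.37×10⁻³ m².
Then P = σAT⁴ = 5.670×10⁻⁸×2.37×10⁻³×(1160.13)⁴ = 243 W.

P ≈ 243 W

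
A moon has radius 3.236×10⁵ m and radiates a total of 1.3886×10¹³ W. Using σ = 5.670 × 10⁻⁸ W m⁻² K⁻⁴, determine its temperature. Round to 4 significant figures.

T ≈ 116.8 K

Surface area A = 4πR² = 4π(3.236×10⁵ m)² = 1.31591×10¹² m².
P = σAT⁴ ⇒ T = (P/(σA))^(1/4) = (1.3886×10¹³/(5.670×10⁻⁸×1.31591×10¹²))^(1/4) = 116.8 K.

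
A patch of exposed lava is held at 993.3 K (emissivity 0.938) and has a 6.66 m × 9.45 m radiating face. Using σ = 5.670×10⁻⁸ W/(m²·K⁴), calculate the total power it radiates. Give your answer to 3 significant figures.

P ≈ 3.26×10⁶ W

Area A = 6.66 × 9.45 = 62.937 m².
P = εσAT⁴ = 0.938 × 5.670×10⁻⁸ × 62.937 × (993.3)⁴ = 3.26×10⁶ W.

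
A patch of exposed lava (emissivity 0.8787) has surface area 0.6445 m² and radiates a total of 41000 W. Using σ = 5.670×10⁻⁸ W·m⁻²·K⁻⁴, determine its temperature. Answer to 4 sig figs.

T ≈ 1063 K

Area A = 0.6445 m².
P = εσAT⁴ ⇒ T = (P/(εσA))^(1/4) = (41000/(0.8787×5.670×10⁻⁸×0.6445))^(1/4) = 1063 K.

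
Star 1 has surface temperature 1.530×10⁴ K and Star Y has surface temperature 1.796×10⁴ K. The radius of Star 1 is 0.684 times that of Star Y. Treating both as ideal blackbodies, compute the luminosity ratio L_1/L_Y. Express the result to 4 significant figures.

L_1/L_Y ≈ 0.2464

L ∝ R²T⁴, so L_1/L_Y = (R_1/R_Y)²(T_1/T_Y)⁴ = (0.684)² × (1.530×10⁴/1.796×10⁴)⁴ = 0.467856 × 0.526672 = 0.2464.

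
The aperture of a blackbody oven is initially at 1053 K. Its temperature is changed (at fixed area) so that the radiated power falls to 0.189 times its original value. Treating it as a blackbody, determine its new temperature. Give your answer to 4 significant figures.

P ∝ T⁴, so T₂/T₁ = (P₂/P₁)^(1/4) = (0.189)^(1/4) = 0.659349.
T₂ = 1053 × 0.659349 = 694.3 K.

T₂ ≈ 694.3 K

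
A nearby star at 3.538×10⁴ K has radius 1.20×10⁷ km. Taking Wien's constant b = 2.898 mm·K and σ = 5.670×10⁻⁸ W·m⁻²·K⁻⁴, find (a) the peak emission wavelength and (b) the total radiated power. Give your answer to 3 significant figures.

(a) λ_max = b/T = 2.898×10⁻³/3.538×10⁴ = 8.191×10⁻⁸ m = 81.9 nm.
Surface area A = 4πR² = 4π(1.20×10¹⁰ m)² = 1.80956×10²¹ m².
(b) P = σAT⁴ = 5.670×10⁻⁸×1.80956×10²¹×(3.538×10⁴)⁴ = 1.61×10³² W.

λ_max ≈ 81.9 nm; P ≈ 1.61×10³² W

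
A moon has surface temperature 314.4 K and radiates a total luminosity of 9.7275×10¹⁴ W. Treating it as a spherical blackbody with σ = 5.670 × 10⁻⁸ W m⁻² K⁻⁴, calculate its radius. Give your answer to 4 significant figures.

L = 4πR²σT⁴ ⇒ R = √(L/(4πσT⁴)).
σT⁴ = 554.004 W/m², so R = √(9.7275×10¹⁴/(4π×554.004)) = 3.738×10⁵ m.

R ≈ 3.738×10⁵ m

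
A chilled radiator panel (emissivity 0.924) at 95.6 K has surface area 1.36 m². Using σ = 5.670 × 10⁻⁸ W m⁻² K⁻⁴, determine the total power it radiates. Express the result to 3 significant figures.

Area A = 1.36 m².
P = εσAT⁴ = 0.924 × 5.670×10⁻⁸ × 1.36 × (95.6)⁴ = 5.95 W.

P ≈ 5.95 W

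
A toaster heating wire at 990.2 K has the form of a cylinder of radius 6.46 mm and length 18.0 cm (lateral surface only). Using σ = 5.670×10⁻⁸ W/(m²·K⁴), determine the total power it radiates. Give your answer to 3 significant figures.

Lateral area A = 2πrL = 2π×6.46×10⁻³×0.180 = 7.30609×10⁻³ m².
P = σAT⁴ = 5.670×10⁻⁸ × 7.30609×10⁻³ × (990.2)⁴ = 398 W.

P ≈ 398 W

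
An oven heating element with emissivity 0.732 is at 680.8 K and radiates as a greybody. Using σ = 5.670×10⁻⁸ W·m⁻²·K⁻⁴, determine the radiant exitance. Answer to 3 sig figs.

Stefan–Boltzmann: I = εσT⁴ = 0.732 × 5.670×10⁻⁸ × (680.8)⁴ = 8.92×10³ W/m².

I ≈ 8.92×10³ W/m²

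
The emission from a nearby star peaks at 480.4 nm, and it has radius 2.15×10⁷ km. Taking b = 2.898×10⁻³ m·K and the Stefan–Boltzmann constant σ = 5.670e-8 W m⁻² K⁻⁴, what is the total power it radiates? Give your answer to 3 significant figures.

Wien's law: T = b/λ_max = 2.898×10⁻³/4.804×10⁻⁷ = 6032.47 K.
Surface area A = 4πR² = 4π(2.15×10¹⁰ m)² = 5.80880×10²¹ m².
Then P = σAT⁴ = 5.670×10⁻⁸×5.80880×10²¹×(6032.47)⁴ = 4.36×10²⁹ W.

P ≈ 4.36×10²⁹ W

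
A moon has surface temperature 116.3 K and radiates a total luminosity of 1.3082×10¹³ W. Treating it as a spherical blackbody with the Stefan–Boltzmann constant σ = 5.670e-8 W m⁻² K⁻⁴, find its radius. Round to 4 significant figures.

L = 4πR²σT⁴ ⇒ R = √(L/(4πσT⁴)).
σT⁴ = 10.3729 W/m², so R = √(1.3082×10¹³/(4π×10.3729)) = 3.168×10⁵ m.

R ≈ 3.168×10⁵ m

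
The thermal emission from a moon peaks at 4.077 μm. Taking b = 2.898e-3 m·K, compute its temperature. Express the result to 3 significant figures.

Wien's law gives T = b/λ_max = (2.898×10⁻³ m·K)/(4.077×10⁻⁶ m) = 711 K.

T ≈ 711 K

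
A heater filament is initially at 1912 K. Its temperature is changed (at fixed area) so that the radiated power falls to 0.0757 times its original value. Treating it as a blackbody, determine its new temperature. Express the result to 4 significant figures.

P ∝ T⁴, so T₂/T₁ = (P₂/P₁)^(1/4) = (0.0757)^(1/4) = 0.524534.
T₂ = 1912 × 0.524534 = 1003 K.

T₂ ≈ 1003 K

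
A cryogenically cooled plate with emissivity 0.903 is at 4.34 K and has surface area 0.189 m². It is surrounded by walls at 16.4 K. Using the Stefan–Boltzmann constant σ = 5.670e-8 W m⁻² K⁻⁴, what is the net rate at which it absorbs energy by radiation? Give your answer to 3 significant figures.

Area A = 0.189 m².
Net radiated power P_net = εσA(T⁴ − T₀⁴) = 0.903×5.670×10⁻⁸×0.189×(4.34⁴ − 16.4⁴).
T⁴ − T₀⁴ = 354.780 − 72339.5 = -71984.7 K⁴, so P_net = -6.97×10⁻⁴ W — negative, meaning a net gain of 6.97×10⁻⁴ W.

Net gain ≈ 6.97×10⁻⁴ W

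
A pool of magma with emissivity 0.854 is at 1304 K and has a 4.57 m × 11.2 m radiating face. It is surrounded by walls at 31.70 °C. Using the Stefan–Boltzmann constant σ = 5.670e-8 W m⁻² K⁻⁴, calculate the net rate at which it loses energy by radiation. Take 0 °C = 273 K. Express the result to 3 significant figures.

Surroundings: T = 31.70 °C + 273 = 304.70 K.
Area A = 4.57 × 11.2 = 51.184 m².
Net radiated power P_net = εσA(T⁴ − T₀⁴) = 0.854×5.670×10⁻⁸×51.184×(1304⁴ − 304.70⁴).
T⁴ − T₀⁴ = 2.89141×10¹² − 8.61965×10⁹ = 2.88279×10¹² K⁴, so P_net = 7.14×10⁶ W.

Net loss ≈ 7.14×10⁶ W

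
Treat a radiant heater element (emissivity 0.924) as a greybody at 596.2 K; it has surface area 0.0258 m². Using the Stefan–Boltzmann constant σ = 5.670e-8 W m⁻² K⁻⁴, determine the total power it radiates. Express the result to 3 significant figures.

Area A = 0.0258 m².
P = εσAT⁴ = 0.924 × 5.670×10⁻⁸ × 0.0258 × (596.2)⁴ = 171 W.

P ≈ 171 W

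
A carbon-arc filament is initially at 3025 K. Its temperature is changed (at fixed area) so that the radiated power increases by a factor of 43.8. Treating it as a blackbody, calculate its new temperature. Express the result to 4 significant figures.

T₂ ≈ 7782 K

P ∝ T⁴, so T₂/T₁ = (P₂/P₁)^(1/4) = (43.8)^(1/4) = 2.57258.
T₂ = 3025 × 2.57258 = 7782 K.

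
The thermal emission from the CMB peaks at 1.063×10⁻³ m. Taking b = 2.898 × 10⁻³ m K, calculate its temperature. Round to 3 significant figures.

Wien's law gives T = b/λ_max = (2.898×10⁻³ m·K)/(1.063×10⁻³ m) = 2.73 K.

T ≈ 2.73 K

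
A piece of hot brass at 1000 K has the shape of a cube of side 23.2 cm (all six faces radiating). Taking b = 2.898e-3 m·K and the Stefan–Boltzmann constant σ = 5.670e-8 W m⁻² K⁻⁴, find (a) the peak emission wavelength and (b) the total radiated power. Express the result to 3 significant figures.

(a) λ_max = b/T = 2.898×10⁻³/1000 = 2.898×10⁻⁶ m = 2.90 μm.
Area A = 6s² = 6×(0.232 m)² = 0.322944 m².
(b) P = σAT⁴ = 5.670×10⁻⁸×0.322944×(1000)⁴ = 1.83×10⁴ W.

λ_max ≈ 2.90 μm; P ≈ 1.83×10⁴ W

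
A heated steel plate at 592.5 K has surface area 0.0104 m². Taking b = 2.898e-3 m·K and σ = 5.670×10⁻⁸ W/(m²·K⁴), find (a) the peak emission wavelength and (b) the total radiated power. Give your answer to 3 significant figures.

(a) λ_max = b/T = 2.898×10⁻³/592.5 = 4.891×10⁻⁶ m = 4.89 μm.
Area A = 0.0104 m².
(b) P = σAT⁴ = 5.670×10⁻⁸×0.0104×(592.5)⁴ = 72.7 W.

λ_max ≈ 4.89 μm; P ≈ 72.7 W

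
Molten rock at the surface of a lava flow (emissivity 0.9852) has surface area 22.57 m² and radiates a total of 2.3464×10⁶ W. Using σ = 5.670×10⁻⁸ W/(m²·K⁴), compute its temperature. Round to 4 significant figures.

Area A = 22.57 m².
P = εσAT⁴ ⇒ T = (P/(εσA))^(1/4) = (2.3464×10⁶/(0.9852×5.670×10⁻⁸×22.57))^(1/4) = 1168 K.

T ≈ 1168 K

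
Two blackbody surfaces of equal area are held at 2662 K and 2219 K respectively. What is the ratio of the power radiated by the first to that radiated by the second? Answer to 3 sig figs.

P₁/P₂ ≈ 2.07

With equal areas, P₁/P₂ = (T₁/T₂)⁴ = (2662/2219)⁴ = 2.07.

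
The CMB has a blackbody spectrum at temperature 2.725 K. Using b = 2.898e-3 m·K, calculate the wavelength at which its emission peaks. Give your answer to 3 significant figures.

λ_max ≈ 1.06×10⁻³ m

Wien's displacement law: λ_max = b/T = (2.898×10⁻³ m·K)/(2.725 K) = 1.063×10⁻³ m.
That is 1.06×10⁻³ m, in the microwave range.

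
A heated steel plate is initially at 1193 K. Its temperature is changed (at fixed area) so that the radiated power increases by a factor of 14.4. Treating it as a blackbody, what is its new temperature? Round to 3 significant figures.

T₂ ≈ 2.32×10³ K

P ∝ T⁴, so T₂/T₁ = (P₂/P₁)^(1/4) = (14.4)^(1/4) = 1.94801.
T₂ = 1193 × 1.94801 = 2.32×10³ K.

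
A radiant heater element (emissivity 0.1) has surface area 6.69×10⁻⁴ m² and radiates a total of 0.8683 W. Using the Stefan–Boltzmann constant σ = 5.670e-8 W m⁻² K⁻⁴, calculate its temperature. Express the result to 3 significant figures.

Area A = 6.69×10⁻⁴ m².
P = εσAT⁴ ⇒ T = (P/(εσA))^(1/4) = (0.8683/(0.1×5.670×10⁻⁸×6.69×10⁻⁴))^(1/4) = 692 K.

T ≈ 692 K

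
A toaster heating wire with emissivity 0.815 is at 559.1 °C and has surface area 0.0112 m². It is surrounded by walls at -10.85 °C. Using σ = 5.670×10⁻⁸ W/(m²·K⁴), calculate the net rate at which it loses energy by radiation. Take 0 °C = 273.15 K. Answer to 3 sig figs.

Net loss ≈ 246 W

T = 559.1 °C + 273.15 = 832.25 K.
Surroundings: T = -10.85 °C + 273.15 = 262.30 K.
Area A = 0.0112 m².
Net radiated power P_net = εσA(T⁴ − T₀⁴) = 0.815×5.670×10⁻⁸×0.0112×(832.25⁴ − 262.30⁴).
T⁴ − T₀⁴ = 4.79750×10¹¹ − 4.73362×10⁹ = 4.75016×10¹¹ K⁴, so P_net = 246 W.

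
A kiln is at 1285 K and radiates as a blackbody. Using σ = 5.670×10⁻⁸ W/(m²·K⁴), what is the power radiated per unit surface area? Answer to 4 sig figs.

Stefan–Boltzmann: I = σT⁴ = 5.670×10⁻⁸ × (1285)⁴ = 1.546×10⁵ W/m².

I ≈ 1.546×10⁵ W/m²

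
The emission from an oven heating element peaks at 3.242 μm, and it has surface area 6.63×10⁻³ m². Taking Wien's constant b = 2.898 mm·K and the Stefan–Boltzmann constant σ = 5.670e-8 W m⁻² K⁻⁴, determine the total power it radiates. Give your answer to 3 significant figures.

Wien's law: T = b/λ_max = 2.898×10⁻³/3.242×10⁻⁶ = 893.893 K.
Area A = 6.63×10⁻³ m².
Then P = σAT⁴ = 5.670×10⁻⁸×6.63×10⁻³×(893.893)⁴ = 240 W.

P ≈ 240 W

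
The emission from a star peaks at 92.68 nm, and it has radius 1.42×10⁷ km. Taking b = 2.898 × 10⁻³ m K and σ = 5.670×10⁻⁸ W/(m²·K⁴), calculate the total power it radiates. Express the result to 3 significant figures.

P ≈ 1.37×10³² W

Wien's law: T = b/λ_max = 2.898×10⁻³/9.268×10⁻⁸ = 31268.9 K.
Surface area A = 4πR² = 4π(1.42×10¹⁰ m)² = 2.53388×10²¹ m².
Then P = σAT⁴ = 5.670×10⁻⁸×2.53388×10²¹×(31268.9)⁴ = 1.37×10³² W.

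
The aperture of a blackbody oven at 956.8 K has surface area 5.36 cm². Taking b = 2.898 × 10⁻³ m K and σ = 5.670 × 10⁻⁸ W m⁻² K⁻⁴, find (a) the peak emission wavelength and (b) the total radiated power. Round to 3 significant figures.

(a) λ_max = b/T = 2.898×10⁻³/956.8 = 3.029×10⁻⁶ m = 3.03 μm.
Area A = 5.36 cm² = 5.36×10⁻⁴ m².
(b) P = σAT⁴ = 5.670×10⁻⁸×5.36×10⁻⁴×(956.8)⁴ = 25.5 W.

λ_max ≈ 3.03 μm; P ≈ 25.5 W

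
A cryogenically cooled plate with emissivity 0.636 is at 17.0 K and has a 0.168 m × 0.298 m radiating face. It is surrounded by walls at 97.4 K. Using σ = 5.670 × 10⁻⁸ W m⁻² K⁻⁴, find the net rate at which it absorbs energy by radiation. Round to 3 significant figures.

Area A = 0.168 × 0.298 = 0.050064 m².
Net radiated power P_net = εσA(T⁴ − T₀⁴) = 0.636×5.670×10⁻⁸×0.050064×(17.0⁴ − 97.4⁴).
T⁴ − T₀⁴ = 83521.0 − 8.99986×10⁷ = -8.99151×10⁷ K⁴, so P_net = -0.162 W — negative, meaning a net gain of 0.162 W.

Net gain ≈ 0.162 W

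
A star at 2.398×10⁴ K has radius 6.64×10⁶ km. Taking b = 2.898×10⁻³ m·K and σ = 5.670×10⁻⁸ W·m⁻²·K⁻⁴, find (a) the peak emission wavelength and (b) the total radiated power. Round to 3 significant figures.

λ_max ≈ 121 nm; P ≈ 1.04×10³¹ W

(a) λ_max = b/T = 2.898×10⁻³/2.398×10⁴ = 1.209×10⁻⁷ m = 121 nm.
Surface area A = 4πR² = 4π(6.64×10⁹ m)² = 5.54046×10²⁰ m².
(b) P = σAT⁴ = 5.670×10⁻⁸×5.54046×10²⁰×(2.398×10⁴)⁴ = 1.04×10³¹ W.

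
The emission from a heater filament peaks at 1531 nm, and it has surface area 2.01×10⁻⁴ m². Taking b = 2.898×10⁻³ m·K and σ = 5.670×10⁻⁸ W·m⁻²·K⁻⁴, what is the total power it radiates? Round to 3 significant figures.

Wien's law: T = b/λ_max = 2.898×10⁻³/1.531×10⁻⁶ = 1892.88 K.
Area A = 2.01×10⁻⁴ m².
Then P = σAT⁴ = 5.670×10⁻⁸×2.01×10⁻⁴×(1892.88)⁴ = 146 W.

P ≈ 146 W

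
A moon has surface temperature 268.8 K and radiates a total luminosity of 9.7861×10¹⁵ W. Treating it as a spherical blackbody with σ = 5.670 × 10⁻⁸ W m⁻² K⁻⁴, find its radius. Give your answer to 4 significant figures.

R ≈ 1.622×10⁶ m

L = 4πR²σT⁴ ⇒ R = √(L/(4πσT⁴)).
σT⁴ = 296.006 W/m², so R = √(9.7861×10¹⁵/(4π×296.006)) = 1.622×10⁶ m.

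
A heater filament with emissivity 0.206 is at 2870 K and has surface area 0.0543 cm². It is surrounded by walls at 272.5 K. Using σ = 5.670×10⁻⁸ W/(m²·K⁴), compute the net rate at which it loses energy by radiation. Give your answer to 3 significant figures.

Net loss ≈ 4.30 W

Area A = 0.0543 cm² = 5.43×10⁻⁶ m².
Net radiated power P_net = εσA(T⁴ − T₀⁴) = 0.206×5.670×10⁻⁸×5.43×10⁻⁶×(2870⁴ − 272.5⁴).
T⁴ − T₀⁴ = 6.78465×10¹³ − 5.51399×10⁹ = 6.78410×10¹³ K⁴, so P_net = 4.30 W.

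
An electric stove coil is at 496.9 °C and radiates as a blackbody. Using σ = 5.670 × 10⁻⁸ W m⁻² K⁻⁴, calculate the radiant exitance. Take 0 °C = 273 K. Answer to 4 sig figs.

I ≈ 1.992×10⁴ W/m²

T = 496.9 °C + 273 = 769.9 K.
Stefan–Boltzmann: I = σT⁴ = 5.670×10⁻⁸ × (769.9)⁴ = 1.992×10⁴ W/m².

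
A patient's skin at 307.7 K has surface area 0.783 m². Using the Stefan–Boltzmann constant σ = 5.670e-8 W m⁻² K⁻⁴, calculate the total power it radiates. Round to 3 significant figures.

P ≈ 398 W

Area A = 0.783 m².
P = σAT⁴ = 5.670×10⁻⁸ × 0.783 × (307.7)⁴ = 398 W.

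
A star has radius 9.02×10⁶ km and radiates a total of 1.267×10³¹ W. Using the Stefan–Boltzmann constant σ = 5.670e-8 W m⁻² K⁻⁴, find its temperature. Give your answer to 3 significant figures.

Surface area A = 4πR² = 4π(9.02×10⁹ m)² = 1.02240×10²¹ m².
P = σAT⁴ ⇒ T = (P/(σA))^(1/4) = (1.267×10³¹/(5.670×10⁻⁸×1.02240×10²¹))^(1/4) = 2.16×10⁴ K.

T ≈ 2.16×10⁴ K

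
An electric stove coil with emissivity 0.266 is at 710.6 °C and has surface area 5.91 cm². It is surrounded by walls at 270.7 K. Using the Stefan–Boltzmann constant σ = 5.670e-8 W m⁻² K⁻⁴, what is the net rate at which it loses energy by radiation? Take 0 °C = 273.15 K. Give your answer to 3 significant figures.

T = 710.6 °C + 273.15 = 983.75 K.
Area A = 5.91 cm² = 5.91×10⁻⁴ m².
Net radiated power P_net = εσA(T⁴ − T₀⁴) = 0.266×5.670×10⁻⁸×5.91×10⁻⁴×(983.75⁴ − 270.7⁴).
T⁴ − T₀⁴ = 9.36567×10¹¹ − 5.36974×10⁹ = 9.31197×10¹¹ K⁴, so P_net = 8.30 W.

Net loss ≈ 8.30 W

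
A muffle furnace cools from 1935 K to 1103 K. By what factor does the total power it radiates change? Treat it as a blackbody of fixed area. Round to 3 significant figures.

P ∝ T⁴, so P₂/P₁ = (T₂/T₁)⁴ = (1103/1935)⁴ = (0.570026)⁴ = 0.106.

P₂/P₁ ≈ 0.106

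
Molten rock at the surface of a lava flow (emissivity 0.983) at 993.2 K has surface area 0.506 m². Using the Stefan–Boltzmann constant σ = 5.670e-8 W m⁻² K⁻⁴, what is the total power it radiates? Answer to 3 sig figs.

P ≈ 2.74×10⁴ W

Area A = 0.506 m².
P = εσAT⁴ = 0.983 × 5.670×10⁻⁸ × 0.506 × (993.2)⁴ = 2.74×10⁴ W.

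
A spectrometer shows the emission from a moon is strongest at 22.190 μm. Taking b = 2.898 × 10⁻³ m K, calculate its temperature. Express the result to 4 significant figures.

Wien's law gives T = b/λ_max = (2.898×10⁻³ m·K)/(2.2190×10⁻⁵ m) = 130.6 K.

T ≈ 130.6 K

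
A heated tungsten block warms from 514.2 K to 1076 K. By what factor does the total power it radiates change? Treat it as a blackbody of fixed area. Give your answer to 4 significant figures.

P₂/P₁ ≈ 19.17

P ∝ T⁴, so P₂/P₁ = (T₂/T₁)⁴ = (1076/514.2)⁴ = (2.09257)⁴ = 19.17.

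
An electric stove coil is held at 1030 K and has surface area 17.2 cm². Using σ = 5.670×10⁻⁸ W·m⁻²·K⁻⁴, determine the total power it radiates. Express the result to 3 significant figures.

P ≈ 110 W

Area A = 17.2 cm² = 1.72×10⁻³ m².
P = σAT⁴ = 5.670×10⁻⁸ × 1.72×10⁻³ × (1030)⁴ = 110 W.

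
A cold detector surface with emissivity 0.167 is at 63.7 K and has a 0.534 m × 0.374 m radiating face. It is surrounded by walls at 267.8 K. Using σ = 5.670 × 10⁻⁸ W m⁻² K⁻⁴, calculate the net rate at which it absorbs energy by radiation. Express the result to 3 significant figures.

Net gain ≈ 9.70 W

Area A = 0.534 × 0.374 = 0.199716 m².
Net radiated power P_net = εσA(T⁴ − T₀⁴) = 0.167×5.670×10⁻⁸×0.199716×(63.7⁴ − 267.8⁴).
T⁴ − T₀⁴ = 1.64648×10⁷ − 5.14331×10⁹ = -5.12685×10⁹ K⁴, so P_net = -9.70 W — negative, meaning a net gain of 9.70 W.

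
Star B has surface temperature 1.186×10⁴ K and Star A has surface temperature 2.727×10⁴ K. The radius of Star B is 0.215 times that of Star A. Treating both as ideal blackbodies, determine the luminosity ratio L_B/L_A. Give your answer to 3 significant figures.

L ∝ R²T⁴, so L_B/L_A = (R_B/R_A)²(T_B/T_A)⁴ = (0.215)² × (1.186×10⁴/2.727×10⁴)⁴ = 0.046225 × 0.0357765 = 1.65×10⁻³.

L_B/L_A ≈ 1.65×10⁻³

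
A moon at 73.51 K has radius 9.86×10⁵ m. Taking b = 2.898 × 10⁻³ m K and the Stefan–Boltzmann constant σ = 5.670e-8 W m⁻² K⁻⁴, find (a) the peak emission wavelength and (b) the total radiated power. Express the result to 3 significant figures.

λ_max ≈ 39.4 μm; P ≈ 2.02×10¹³ W

(a) λ_max = b/T = 2.898×10⁻³/73.51 = 3.942×10⁻⁵ m = 39.4 μm.
Surface area A = 4πR² = 4π(9.86×10⁵ m)² = 1.22170×10¹³ m².
(b) P = σAT⁴ = 5.670×10⁻⁸×1.22170×10¹³×(73.51)⁴ = 2.02×10¹³ W.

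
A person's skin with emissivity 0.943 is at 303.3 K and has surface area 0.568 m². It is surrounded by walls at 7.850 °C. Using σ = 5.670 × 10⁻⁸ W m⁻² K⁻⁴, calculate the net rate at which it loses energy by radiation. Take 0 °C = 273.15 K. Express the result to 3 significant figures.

Net loss ≈ 67.6 W

Surroundings: T = 7.850 °C + 273.15 = 281.000 K.
Area A = 0.568 m².
Net radiated power P_net = εσA(T⁴ − T₀⁴) = 0.943×5.670×10⁻⁸×0.568×(303.3⁴ − 281.000⁴).
T⁴ − T₀⁴ = 8.46232×10⁹ − 6.23484×10⁹ = 2.22748×10⁹ K⁴, so P_net = 67.6 W.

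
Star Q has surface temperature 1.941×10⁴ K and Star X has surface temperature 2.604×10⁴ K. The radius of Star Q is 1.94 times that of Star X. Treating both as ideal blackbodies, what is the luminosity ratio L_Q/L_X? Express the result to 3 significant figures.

L_Q/L_X ≈ 1.16

L ∝ R²T⁴, so L_Q/L_X = (R_Q/R_X)²(T_Q/T_X)⁴ = (1.94)² × (1.941×10⁴/2.604×10⁴)⁴ = 3.7636 × 0.308701 = 1.16.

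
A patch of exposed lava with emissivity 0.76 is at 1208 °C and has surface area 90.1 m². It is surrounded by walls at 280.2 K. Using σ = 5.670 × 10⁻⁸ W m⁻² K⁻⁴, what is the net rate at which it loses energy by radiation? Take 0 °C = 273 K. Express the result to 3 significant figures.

Net loss ≈ 1.87×10⁷ W

T = 1208 °C + 273 = 1481 K.
Area A = 90.1 m².
Net radiated power P_net = εσA(T⁴ − T₀⁴) = 0.76×5.670×10⁻⁸×90.1×(1481⁴ − 280.2⁴).
T⁴ − T₀⁴ = 4.81083×10¹² − 6.16414×10⁹ = 4.80467×10¹² K⁴, so P_net = 1.87×10⁷ W.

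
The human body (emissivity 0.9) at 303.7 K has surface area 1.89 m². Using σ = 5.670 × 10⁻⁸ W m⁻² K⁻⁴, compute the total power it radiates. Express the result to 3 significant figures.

P ≈ 820 W

Area A = 1.89 m².
P = εσAT⁴ = 0.9 × 5.670×10⁻⁸ × 1.89 × (303.7)⁴ = 820 W.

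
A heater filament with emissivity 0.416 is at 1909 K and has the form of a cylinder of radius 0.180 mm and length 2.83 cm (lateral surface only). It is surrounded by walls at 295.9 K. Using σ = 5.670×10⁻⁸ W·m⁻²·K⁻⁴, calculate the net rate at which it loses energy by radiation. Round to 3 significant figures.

Lateral area A = 2πrL = 2π×1.80×10⁻⁴×0.0283 = 3.20065×10⁻⁵ m².
Net radiated power P_net = εσA(T⁴ − T₀⁴) = 0.416×5.670×10⁻⁸×3.20065×10⁻⁵×(1909⁴ − 295.9⁴).
T⁴ − T₀⁴ = 1.32808×10¹³ − 7.66619×10⁹ = 1.32731×10¹³ K⁴, so P_net = 10.0 W.

Net loss ≈ 10.0 W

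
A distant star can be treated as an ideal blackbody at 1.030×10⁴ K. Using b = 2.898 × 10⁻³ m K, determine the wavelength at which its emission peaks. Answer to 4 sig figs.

Wien's displacement law: λ_max = b/T = (2.898×10⁻³ m·K)/(1.030×10⁴ K) = 2.8136×10⁻⁷ m.
That is 281.4 nm, in the ultraviolet range.

λ_max ≈ 281.4 nm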